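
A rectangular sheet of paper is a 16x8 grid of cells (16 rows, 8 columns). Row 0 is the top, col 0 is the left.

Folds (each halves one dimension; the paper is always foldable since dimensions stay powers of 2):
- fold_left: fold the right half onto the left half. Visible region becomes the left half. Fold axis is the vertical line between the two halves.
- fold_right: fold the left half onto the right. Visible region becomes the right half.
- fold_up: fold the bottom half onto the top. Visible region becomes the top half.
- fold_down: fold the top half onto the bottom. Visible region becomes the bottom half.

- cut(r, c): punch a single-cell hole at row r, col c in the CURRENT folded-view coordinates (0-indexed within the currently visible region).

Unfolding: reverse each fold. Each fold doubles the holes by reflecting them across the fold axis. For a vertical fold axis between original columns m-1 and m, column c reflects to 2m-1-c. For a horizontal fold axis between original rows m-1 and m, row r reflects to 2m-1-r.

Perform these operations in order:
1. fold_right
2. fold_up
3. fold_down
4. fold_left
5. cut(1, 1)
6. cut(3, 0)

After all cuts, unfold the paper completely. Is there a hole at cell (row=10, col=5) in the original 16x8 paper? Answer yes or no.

Op 1 fold_right: fold axis v@4; visible region now rows[0,16) x cols[4,8) = 16x4
Op 2 fold_up: fold axis h@8; visible region now rows[0,8) x cols[4,8) = 8x4
Op 3 fold_down: fold axis h@4; visible region now rows[4,8) x cols[4,8) = 4x4
Op 4 fold_left: fold axis v@6; visible region now rows[4,8) x cols[4,6) = 4x2
Op 5 cut(1, 1): punch at orig (5,5); cuts so far [(5, 5)]; region rows[4,8) x cols[4,6) = 4x2
Op 6 cut(3, 0): punch at orig (7,4); cuts so far [(5, 5), (7, 4)]; region rows[4,8) x cols[4,6) = 4x2
Unfold 1 (reflect across v@6): 4 holes -> [(5, 5), (5, 6), (7, 4), (7, 7)]
Unfold 2 (reflect across h@4): 8 holes -> [(0, 4), (0, 7), (2, 5), (2, 6), (5, 5), (5, 6), (7, 4), (7, 7)]
Unfold 3 (reflect across h@8): 16 holes -> [(0, 4), (0, 7), (2, 5), (2, 6), (5, 5), (5, 6), (7, 4), (7, 7), (8, 4), (8, 7), (10, 5), (10, 6), (13, 5), (13, 6), (15, 4), (15, 7)]
Unfold 4 (reflect across v@4): 32 holes -> [(0, 0), (0, 3), (0, 4), (0, 7), (2, 1), (2, 2), (2, 5), (2, 6), (5, 1), (5, 2), (5, 5), (5, 6), (7, 0), (7, 3), (7, 4), (7, 7), (8, 0), (8, 3), (8, 4), (8, 7), (10, 1), (10, 2), (10, 5), (10, 6), (13, 1), (13, 2), (13, 5), (13, 6), (15, 0), (15, 3), (15, 4), (15, 7)]
Holes: [(0, 0), (0, 3), (0, 4), (0, 7), (2, 1), (2, 2), (2, 5), (2, 6), (5, 1), (5, 2), (5, 5), (5, 6), (7, 0), (7, 3), (7, 4), (7, 7), (8, 0), (8, 3), (8, 4), (8, 7), (10, 1), (10, 2), (10, 5), (10, 6), (13, 1), (13, 2), (13, 5), (13, 6), (15, 0), (15, 3), (15, 4), (15, 7)]

Answer: yes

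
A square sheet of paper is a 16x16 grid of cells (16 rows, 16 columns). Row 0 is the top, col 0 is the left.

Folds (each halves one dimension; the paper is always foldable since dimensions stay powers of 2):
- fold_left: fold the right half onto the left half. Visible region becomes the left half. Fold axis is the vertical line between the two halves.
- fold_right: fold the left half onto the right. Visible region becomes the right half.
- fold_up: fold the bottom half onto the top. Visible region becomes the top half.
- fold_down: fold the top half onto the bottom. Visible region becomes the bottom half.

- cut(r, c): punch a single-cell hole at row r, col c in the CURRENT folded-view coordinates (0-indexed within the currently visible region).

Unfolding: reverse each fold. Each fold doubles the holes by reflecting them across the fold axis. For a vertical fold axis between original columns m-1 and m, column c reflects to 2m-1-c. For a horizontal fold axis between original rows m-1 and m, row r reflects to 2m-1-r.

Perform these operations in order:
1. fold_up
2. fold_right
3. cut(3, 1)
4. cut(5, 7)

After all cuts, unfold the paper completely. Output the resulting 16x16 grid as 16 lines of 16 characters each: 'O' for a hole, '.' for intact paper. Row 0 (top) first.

Op 1 fold_up: fold axis h@8; visible region now rows[0,8) x cols[0,16) = 8x16
Op 2 fold_right: fold axis v@8; visible region now rows[0,8) x cols[8,16) = 8x8
Op 3 cut(3, 1): punch at orig (3,9); cuts so far [(3, 9)]; region rows[0,8) x cols[8,16) = 8x8
Op 4 cut(5, 7): punch at orig (5,15); cuts so far [(3, 9), (5, 15)]; region rows[0,8) x cols[8,16) = 8x8
Unfold 1 (reflect across v@8): 4 holes -> [(3, 6), (3, 9), (5, 0), (5, 15)]
Unfold 2 (reflect across h@8): 8 holes -> [(3, 6), (3, 9), (5, 0), (5, 15), (10, 0), (10, 15), (12, 6), (12, 9)]

Answer: ................
................
................
......O..O......
................
O..............O
................
................
................
................
O..............O
................
......O..O......
................
................
................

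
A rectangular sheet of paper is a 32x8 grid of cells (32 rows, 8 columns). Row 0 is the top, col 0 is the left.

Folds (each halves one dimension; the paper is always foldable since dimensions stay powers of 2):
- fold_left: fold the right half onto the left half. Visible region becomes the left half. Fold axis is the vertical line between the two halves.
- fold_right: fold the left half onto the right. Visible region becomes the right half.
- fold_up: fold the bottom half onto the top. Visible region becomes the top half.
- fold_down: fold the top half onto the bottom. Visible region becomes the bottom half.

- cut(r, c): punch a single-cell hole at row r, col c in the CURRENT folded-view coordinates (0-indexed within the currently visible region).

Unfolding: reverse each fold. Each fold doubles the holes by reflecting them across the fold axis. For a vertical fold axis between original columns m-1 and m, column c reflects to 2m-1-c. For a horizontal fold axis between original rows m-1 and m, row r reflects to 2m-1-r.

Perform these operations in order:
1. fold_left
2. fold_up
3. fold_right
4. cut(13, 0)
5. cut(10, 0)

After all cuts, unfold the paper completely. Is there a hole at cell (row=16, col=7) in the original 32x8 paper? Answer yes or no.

Answer: no

Derivation:
Op 1 fold_left: fold axis v@4; visible region now rows[0,32) x cols[0,4) = 32x4
Op 2 fold_up: fold axis h@16; visible region now rows[0,16) x cols[0,4) = 16x4
Op 3 fold_right: fold axis v@2; visible region now rows[0,16) x cols[2,4) = 16x2
Op 4 cut(13, 0): punch at orig (13,2); cuts so far [(13, 2)]; region rows[0,16) x cols[2,4) = 16x2
Op 5 cut(10, 0): punch at orig (10,2); cuts so far [(10, 2), (13, 2)]; region rows[0,16) x cols[2,4) = 16x2
Unfold 1 (reflect across v@2): 4 holes -> [(10, 1), (10, 2), (13, 1), (13, 2)]
Unfold 2 (reflect across h@16): 8 holes -> [(10, 1), (10, 2), (13, 1), (13, 2), (18, 1), (18, 2), (21, 1), (21, 2)]
Unfold 3 (reflect across v@4): 16 holes -> [(10, 1), (10, 2), (10, 5), (10, 6), (13, 1), (13, 2), (13, 5), (13, 6), (18, 1), (18, 2), (18, 5), (18, 6), (21, 1), (21, 2), (21, 5), (21, 6)]
Holes: [(10, 1), (10, 2), (10, 5), (10, 6), (13, 1), (13, 2), (13, 5), (13, 6), (18, 1), (18, 2), (18, 5), (18, 6), (21, 1), (21, 2), (21, 5), (21, 6)]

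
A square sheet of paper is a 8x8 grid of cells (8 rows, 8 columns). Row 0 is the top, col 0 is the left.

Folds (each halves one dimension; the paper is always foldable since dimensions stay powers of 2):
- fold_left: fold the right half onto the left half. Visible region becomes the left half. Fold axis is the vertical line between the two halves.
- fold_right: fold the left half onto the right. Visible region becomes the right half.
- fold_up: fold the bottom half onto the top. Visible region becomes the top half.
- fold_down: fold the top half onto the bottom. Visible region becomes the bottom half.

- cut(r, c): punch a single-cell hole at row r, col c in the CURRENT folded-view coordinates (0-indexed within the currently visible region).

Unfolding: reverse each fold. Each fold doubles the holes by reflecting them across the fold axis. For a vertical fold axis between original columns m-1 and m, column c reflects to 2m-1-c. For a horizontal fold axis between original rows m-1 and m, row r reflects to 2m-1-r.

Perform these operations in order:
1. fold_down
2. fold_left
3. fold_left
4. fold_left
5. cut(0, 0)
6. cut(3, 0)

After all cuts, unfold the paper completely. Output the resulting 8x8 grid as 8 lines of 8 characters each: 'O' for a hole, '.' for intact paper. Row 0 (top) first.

Answer: OOOOOOOO
........
........
OOOOOOOO
OOOOOOOO
........
........
OOOOOOOO

Derivation:
Op 1 fold_down: fold axis h@4; visible region now rows[4,8) x cols[0,8) = 4x8
Op 2 fold_left: fold axis v@4; visible region now rows[4,8) x cols[0,4) = 4x4
Op 3 fold_left: fold axis v@2; visible region now rows[4,8) x cols[0,2) = 4x2
Op 4 fold_left: fold axis v@1; visible region now rows[4,8) x cols[0,1) = 4x1
Op 5 cut(0, 0): punch at orig (4,0); cuts so far [(4, 0)]; region rows[4,8) x cols[0,1) = 4x1
Op 6 cut(3, 0): punch at orig (7,0); cuts so far [(4, 0), (7, 0)]; region rows[4,8) x cols[0,1) = 4x1
Unfold 1 (reflect across v@1): 4 holes -> [(4, 0), (4, 1), (7, 0), (7, 1)]
Unfold 2 (reflect across v@2): 8 holes -> [(4, 0), (4, 1), (4, 2), (4, 3), (7, 0), (7, 1), (7, 2), (7, 3)]
Unfold 3 (reflect across v@4): 16 holes -> [(4, 0), (4, 1), (4, 2), (4, 3), (4, 4), (4, 5), (4, 6), (4, 7), (7, 0), (7, 1), (7, 2), (7, 3), (7, 4), (7, 5), (7, 6), (7, 7)]
Unfold 4 (reflect across h@4): 32 holes -> [(0, 0), (0, 1), (0, 2), (0, 3), (0, 4), (0, 5), (0, 6), (0, 7), (3, 0), (3, 1), (3, 2), (3, 3), (3, 4), (3, 5), (3, 6), (3, 7), (4, 0), (4, 1), (4, 2), (4, 3), (4, 4), (4, 5), (4, 6), (4, 7), (7, 0), (7, 1), (7, 2), (7, 3), (7, 4), (7, 5), (7, 6), (7, 7)]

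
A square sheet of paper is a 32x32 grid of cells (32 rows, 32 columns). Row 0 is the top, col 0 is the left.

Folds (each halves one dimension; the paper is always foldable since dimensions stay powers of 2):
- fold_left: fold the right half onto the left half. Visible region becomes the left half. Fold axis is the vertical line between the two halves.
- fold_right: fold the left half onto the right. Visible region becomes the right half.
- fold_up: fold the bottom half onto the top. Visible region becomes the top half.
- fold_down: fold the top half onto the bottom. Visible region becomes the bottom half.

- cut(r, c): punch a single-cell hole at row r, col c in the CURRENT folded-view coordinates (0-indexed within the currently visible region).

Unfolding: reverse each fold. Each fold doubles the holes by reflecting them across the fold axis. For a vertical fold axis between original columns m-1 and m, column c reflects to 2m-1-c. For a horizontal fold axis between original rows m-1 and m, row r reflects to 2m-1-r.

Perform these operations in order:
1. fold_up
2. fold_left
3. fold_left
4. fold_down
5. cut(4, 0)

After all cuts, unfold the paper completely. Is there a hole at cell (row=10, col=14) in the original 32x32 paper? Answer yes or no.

Answer: no

Derivation:
Op 1 fold_up: fold axis h@16; visible region now rows[0,16) x cols[0,32) = 16x32
Op 2 fold_left: fold axis v@16; visible region now rows[0,16) x cols[0,16) = 16x16
Op 3 fold_left: fold axis v@8; visible region now rows[0,16) x cols[0,8) = 16x8
Op 4 fold_down: fold axis h@8; visible region now rows[8,16) x cols[0,8) = 8x8
Op 5 cut(4, 0): punch at orig (12,0); cuts so far [(12, 0)]; region rows[8,16) x cols[0,8) = 8x8
Unfold 1 (reflect across h@8): 2 holes -> [(3, 0), (12, 0)]
Unfold 2 (reflect across v@8): 4 holes -> [(3, 0), (3, 15), (12, 0), (12, 15)]
Unfold 3 (reflect across v@16): 8 holes -> [(3, 0), (3, 15), (3, 16), (3, 31), (12, 0), (12, 15), (12, 16), (12, 31)]
Unfold 4 (reflect across h@16): 16 holes -> [(3, 0), (3, 15), (3, 16), (3, 31), (12, 0), (12, 15), (12, 16), (12, 31), (19, 0), (19, 15), (19, 16), (19, 31), (28, 0), (28, 15), (28, 16), (28, 31)]
Holes: [(3, 0), (3, 15), (3, 16), (3, 31), (12, 0), (12, 15), (12, 16), (12, 31), (19, 0), (19, 15), (19, 16), (19, 31), (28, 0), (28, 15), (28, 16), (28, 31)]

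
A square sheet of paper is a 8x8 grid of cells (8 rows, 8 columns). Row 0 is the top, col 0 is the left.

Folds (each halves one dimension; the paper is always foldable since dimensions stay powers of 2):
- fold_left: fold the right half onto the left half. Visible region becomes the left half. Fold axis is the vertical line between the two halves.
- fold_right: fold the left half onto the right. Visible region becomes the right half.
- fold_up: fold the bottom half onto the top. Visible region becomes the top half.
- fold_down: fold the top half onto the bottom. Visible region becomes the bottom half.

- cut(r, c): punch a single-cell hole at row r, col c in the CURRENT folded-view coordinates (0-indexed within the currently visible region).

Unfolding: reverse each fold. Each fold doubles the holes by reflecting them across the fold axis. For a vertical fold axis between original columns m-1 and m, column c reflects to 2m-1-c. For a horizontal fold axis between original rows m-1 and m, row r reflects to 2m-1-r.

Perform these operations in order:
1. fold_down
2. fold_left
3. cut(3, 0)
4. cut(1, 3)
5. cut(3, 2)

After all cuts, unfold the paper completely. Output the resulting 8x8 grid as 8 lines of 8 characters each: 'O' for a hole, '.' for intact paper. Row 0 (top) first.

Op 1 fold_down: fold axis h@4; visible region now rows[4,8) x cols[0,8) = 4x8
Op 2 fold_left: fold axis v@4; visible region now rows[4,8) x cols[0,4) = 4x4
Op 3 cut(3, 0): punch at orig (7,0); cuts so far [(7, 0)]; region rows[4,8) x cols[0,4) = 4x4
Op 4 cut(1, 3): punch at orig (5,3); cuts so far [(5, 3), (7, 0)]; region rows[4,8) x cols[0,4) = 4x4
Op 5 cut(3, 2): punch at orig (7,2); cuts so far [(5, 3), (7, 0), (7, 2)]; region rows[4,8) x cols[0,4) = 4x4
Unfold 1 (reflect across v@4): 6 holes -> [(5, 3), (5, 4), (7, 0), (7, 2), (7, 5), (7, 7)]
Unfold 2 (reflect across h@4): 12 holes -> [(0, 0), (0, 2), (0, 5), (0, 7), (2, 3), (2, 4), (5, 3), (5, 4), (7, 0), (7, 2), (7, 5), (7, 7)]

Answer: O.O..O.O
........
...OO...
........
........
...OO...
........
O.O..O.O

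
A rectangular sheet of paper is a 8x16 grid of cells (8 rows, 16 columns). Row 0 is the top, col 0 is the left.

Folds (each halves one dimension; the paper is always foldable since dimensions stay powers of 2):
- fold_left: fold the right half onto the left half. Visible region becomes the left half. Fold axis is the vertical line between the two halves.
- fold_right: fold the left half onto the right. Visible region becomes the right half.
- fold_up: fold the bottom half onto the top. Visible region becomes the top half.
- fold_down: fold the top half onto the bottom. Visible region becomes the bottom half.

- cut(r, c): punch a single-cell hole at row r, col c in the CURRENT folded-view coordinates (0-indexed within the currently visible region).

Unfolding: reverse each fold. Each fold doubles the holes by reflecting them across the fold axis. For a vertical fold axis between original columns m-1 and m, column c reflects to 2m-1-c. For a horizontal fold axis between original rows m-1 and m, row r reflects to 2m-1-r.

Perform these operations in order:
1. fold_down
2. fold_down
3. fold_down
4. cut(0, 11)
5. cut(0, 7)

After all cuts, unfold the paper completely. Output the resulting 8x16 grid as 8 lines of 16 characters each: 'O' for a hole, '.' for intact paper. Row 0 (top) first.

Answer: .......O...O....
.......O...O....
.......O...O....
.......O...O....
.......O...O....
.......O...O....
.......O...O....
.......O...O....

Derivation:
Op 1 fold_down: fold axis h@4; visible region now rows[4,8) x cols[0,16) = 4x16
Op 2 fold_down: fold axis h@6; visible region now rows[6,8) x cols[0,16) = 2x16
Op 3 fold_down: fold axis h@7; visible region now rows[7,8) x cols[0,16) = 1x16
Op 4 cut(0, 11): punch at orig (7,11); cuts so far [(7, 11)]; region rows[7,8) x cols[0,16) = 1x16
Op 5 cut(0, 7): punch at orig (7,7); cuts so far [(7, 7), (7, 11)]; region rows[7,8) x cols[0,16) = 1x16
Unfold 1 (reflect across h@7): 4 holes -> [(6, 7), (6, 11), (7, 7), (7, 11)]
Unfold 2 (reflect across h@6): 8 holes -> [(4, 7), (4, 11), (5, 7), (5, 11), (6, 7), (6, 11), (7, 7), (7, 11)]
Unfold 3 (reflect across h@4): 16 holes -> [(0, 7), (0, 11), (1, 7), (1, 11), (2, 7), (2, 11), (3, 7), (3, 11), (4, 7), (4, 11), (5, 7), (5, 11), (6, 7), (6, 11), (7, 7), (7, 11)]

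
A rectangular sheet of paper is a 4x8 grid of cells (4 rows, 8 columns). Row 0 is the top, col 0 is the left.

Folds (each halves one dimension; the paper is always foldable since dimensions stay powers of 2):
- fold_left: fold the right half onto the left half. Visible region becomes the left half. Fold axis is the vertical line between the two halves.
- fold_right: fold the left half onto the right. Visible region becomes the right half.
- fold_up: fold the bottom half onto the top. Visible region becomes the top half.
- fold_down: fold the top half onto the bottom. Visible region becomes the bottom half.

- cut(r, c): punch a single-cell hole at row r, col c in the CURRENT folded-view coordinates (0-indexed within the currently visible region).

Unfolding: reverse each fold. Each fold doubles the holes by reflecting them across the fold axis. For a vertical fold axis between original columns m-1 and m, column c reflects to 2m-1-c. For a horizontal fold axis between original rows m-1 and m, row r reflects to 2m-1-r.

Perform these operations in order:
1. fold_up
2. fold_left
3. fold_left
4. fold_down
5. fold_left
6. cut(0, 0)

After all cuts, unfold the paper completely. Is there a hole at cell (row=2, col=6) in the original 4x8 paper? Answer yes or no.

Op 1 fold_up: fold axis h@2; visible region now rows[0,2) x cols[0,8) = 2x8
Op 2 fold_left: fold axis v@4; visible region now rows[0,2) x cols[0,4) = 2x4
Op 3 fold_left: fold axis v@2; visible region now rows[0,2) x cols[0,2) = 2x2
Op 4 fold_down: fold axis h@1; visible region now rows[1,2) x cols[0,2) = 1x2
Op 5 fold_left: fold axis v@1; visible region now rows[1,2) x cols[0,1) = 1x1
Op 6 cut(0, 0): punch at orig (1,0); cuts so far [(1, 0)]; region rows[1,2) x cols[0,1) = 1x1
Unfold 1 (reflect across v@1): 2 holes -> [(1, 0), (1, 1)]
Unfold 2 (reflect across h@1): 4 holes -> [(0, 0), (0, 1), (1, 0), (1, 1)]
Unfold 3 (reflect across v@2): 8 holes -> [(0, 0), (0, 1), (0, 2), (0, 3), (1, 0), (1, 1), (1, 2), (1, 3)]
Unfold 4 (reflect across v@4): 16 holes -> [(0, 0), (0, 1), (0, 2), (0, 3), (0, 4), (0, 5), (0, 6), (0, 7), (1, 0), (1, 1), (1, 2), (1, 3), (1, 4), (1, 5), (1, 6), (1, 7)]
Unfold 5 (reflect across h@2): 32 holes -> [(0, 0), (0, 1), (0, 2), (0, 3), (0, 4), (0, 5), (0, 6), (0, 7), (1, 0), (1, 1), (1, 2), (1, 3), (1, 4), (1, 5), (1, 6), (1, 7), (2, 0), (2, 1), (2, 2), (2, 3), (2, 4), (2, 5), (2, 6), (2, 7), (3, 0), (3, 1), (3, 2), (3, 3), (3, 4), (3, 5), (3, 6), (3, 7)]
Holes: [(0, 0), (0, 1), (0, 2), (0, 3), (0, 4), (0, 5), (0, 6), (0, 7), (1, 0), (1, 1), (1, 2), (1, 3), (1, 4), (1, 5), (1, 6), (1, 7), (2, 0), (2, 1), (2, 2), (2, 3), (2, 4), (2, 5), (2, 6), (2, 7), (3, 0), (3, 1), (3, 2), (3, 3), (3, 4), (3, 5), (3, 6), (3, 7)]

Answer: yes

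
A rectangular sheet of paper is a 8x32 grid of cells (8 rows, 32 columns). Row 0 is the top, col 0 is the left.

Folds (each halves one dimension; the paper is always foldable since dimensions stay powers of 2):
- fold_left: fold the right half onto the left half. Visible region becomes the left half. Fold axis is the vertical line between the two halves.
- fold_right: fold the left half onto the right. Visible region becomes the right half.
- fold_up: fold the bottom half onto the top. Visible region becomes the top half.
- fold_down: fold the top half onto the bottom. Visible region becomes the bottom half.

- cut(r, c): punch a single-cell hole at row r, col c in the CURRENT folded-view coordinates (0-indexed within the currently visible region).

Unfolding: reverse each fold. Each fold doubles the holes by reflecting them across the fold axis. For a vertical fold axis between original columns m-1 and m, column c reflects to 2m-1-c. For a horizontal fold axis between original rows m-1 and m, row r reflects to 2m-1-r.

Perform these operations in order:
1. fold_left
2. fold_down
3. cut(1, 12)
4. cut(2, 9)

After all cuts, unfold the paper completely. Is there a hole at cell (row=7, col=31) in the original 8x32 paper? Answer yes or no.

Op 1 fold_left: fold axis v@16; visible region now rows[0,8) x cols[0,16) = 8x16
Op 2 fold_down: fold axis h@4; visible region now rows[4,8) x cols[0,16) = 4x16
Op 3 cut(1, 12): punch at orig (5,12); cuts so far [(5, 12)]; region rows[4,8) x cols[0,16) = 4x16
Op 4 cut(2, 9): punch at orig (6,9); cuts so far [(5, 12), (6, 9)]; region rows[4,8) x cols[0,16) = 4x16
Unfold 1 (reflect across h@4): 4 holes -> [(1, 9), (2, 12), (5, 12), (6, 9)]
Unfold 2 (reflect across v@16): 8 holes -> [(1, 9), (1, 22), (2, 12), (2, 19), (5, 12), (5, 19), (6, 9), (6, 22)]
Holes: [(1, 9), (1, 22), (2, 12), (2, 19), (5, 12), (5, 19), (6, 9), (6, 22)]

Answer: no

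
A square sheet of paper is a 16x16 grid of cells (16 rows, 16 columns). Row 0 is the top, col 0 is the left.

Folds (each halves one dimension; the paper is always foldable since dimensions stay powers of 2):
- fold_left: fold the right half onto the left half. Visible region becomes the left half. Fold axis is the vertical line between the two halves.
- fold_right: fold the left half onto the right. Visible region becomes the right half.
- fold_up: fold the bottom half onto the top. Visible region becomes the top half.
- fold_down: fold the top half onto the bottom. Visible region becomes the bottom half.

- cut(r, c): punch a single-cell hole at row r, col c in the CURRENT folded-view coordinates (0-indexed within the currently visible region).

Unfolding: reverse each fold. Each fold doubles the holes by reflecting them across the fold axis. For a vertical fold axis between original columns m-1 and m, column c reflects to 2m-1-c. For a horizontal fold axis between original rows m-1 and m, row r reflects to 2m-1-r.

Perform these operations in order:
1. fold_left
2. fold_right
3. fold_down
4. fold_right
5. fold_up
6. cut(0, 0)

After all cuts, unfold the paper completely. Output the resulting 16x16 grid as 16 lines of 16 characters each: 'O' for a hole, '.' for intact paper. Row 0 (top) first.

Op 1 fold_left: fold axis v@8; visible region now rows[0,16) x cols[0,8) = 16x8
Op 2 fold_right: fold axis v@4; visible region now rows[0,16) x cols[4,8) = 16x4
Op 3 fold_down: fold axis h@8; visible region now rows[8,16) x cols[4,8) = 8x4
Op 4 fold_right: fold axis v@6; visible region now rows[8,16) x cols[6,8) = 8x2
Op 5 fold_up: fold axis h@12; visible region now rows[8,12) x cols[6,8) = 4x2
Op 6 cut(0, 0): punch at orig (8,6); cuts so far [(8, 6)]; region rows[8,12) x cols[6,8) = 4x2
Unfold 1 (reflect across h@12): 2 holes -> [(8, 6), (15, 6)]
Unfold 2 (reflect across v@6): 4 holes -> [(8, 5), (8, 6), (15, 5), (15, 6)]
Unfold 3 (reflect across h@8): 8 holes -> [(0, 5), (0, 6), (7, 5), (7, 6), (8, 5), (8, 6), (15, 5), (15, 6)]
Unfold 4 (reflect across v@4): 16 holes -> [(0, 1), (0, 2), (0, 5), (0, 6), (7, 1), (7, 2), (7, 5), (7, 6), (8, 1), (8, 2), (8, 5), (8, 6), (15, 1), (15, 2), (15, 5), (15, 6)]
Unfold 5 (reflect across v@8): 32 holes -> [(0, 1), (0, 2), (0, 5), (0, 6), (0, 9), (0, 10), (0, 13), (0, 14), (7, 1), (7, 2), (7, 5), (7, 6), (7, 9), (7, 10), (7, 13), (7, 14), (8, 1), (8, 2), (8, 5), (8, 6), (8, 9), (8, 10), (8, 13), (8, 14), (15, 1), (15, 2), (15, 5), (15, 6), (15, 9), (15, 10), (15, 13), (15, 14)]

Answer: .OO..OO..OO..OO.
................
................
................
................
................
................
.OO..OO..OO..OO.
.OO..OO..OO..OO.
................
................
................
................
................
................
.OO..OO..OO..OO.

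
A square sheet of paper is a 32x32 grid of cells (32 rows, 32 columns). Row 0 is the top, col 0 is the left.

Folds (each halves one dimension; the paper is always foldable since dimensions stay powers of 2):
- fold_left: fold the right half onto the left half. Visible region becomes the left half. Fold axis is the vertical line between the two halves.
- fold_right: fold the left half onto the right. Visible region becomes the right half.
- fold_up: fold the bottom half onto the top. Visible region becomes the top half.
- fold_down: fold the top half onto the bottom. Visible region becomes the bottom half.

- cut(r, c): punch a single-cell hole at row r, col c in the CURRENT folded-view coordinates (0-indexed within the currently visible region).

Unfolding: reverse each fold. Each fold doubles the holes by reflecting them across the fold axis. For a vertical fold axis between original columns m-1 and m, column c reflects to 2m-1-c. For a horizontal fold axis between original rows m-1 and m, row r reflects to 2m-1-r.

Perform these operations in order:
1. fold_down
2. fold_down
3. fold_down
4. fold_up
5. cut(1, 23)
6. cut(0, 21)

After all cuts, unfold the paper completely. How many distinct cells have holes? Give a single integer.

Op 1 fold_down: fold axis h@16; visible region now rows[16,32) x cols[0,32) = 16x32
Op 2 fold_down: fold axis h@24; visible region now rows[24,32) x cols[0,32) = 8x32
Op 3 fold_down: fold axis h@28; visible region now rows[28,32) x cols[0,32) = 4x32
Op 4 fold_up: fold axis h@30; visible region now rows[28,30) x cols[0,32) = 2x32
Op 5 cut(1, 23): punch at orig (29,23); cuts so far [(29, 23)]; region rows[28,30) x cols[0,32) = 2x32
Op 6 cut(0, 21): punch at orig (28,21); cuts so far [(28, 21), (29, 23)]; region rows[28,30) x cols[0,32) = 2x32
Unfold 1 (reflect across h@30): 4 holes -> [(28, 21), (29, 23), (30, 23), (31, 21)]
Unfold 2 (reflect across h@28): 8 holes -> [(24, 21), (25, 23), (26, 23), (27, 21), (28, 21), (29, 23), (30, 23), (31, 21)]
Unfold 3 (reflect across h@24): 16 holes -> [(16, 21), (17, 23), (18, 23), (19, 21), (20, 21), (21, 23), (22, 23), (23, 21), (24, 21), (25, 23), (26, 23), (27, 21), (28, 21), (29, 23), (30, 23), (31, 21)]
Unfold 4 (reflect across h@16): 32 holes -> [(0, 21), (1, 23), (2, 23), (3, 21), (4, 21), (5, 23), (6, 23), (7, 21), (8, 21), (9, 23), (10, 23), (11, 21), (12, 21), (13, 23), (14, 23), (15, 21), (16, 21), (17, 23), (18, 23), (19, 21), (20, 21), (21, 23), (22, 23), (23, 21), (24, 21), (25, 23), (26, 23), (27, 21), (28, 21), (29, 23), (30, 23), (31, 21)]

Answer: 32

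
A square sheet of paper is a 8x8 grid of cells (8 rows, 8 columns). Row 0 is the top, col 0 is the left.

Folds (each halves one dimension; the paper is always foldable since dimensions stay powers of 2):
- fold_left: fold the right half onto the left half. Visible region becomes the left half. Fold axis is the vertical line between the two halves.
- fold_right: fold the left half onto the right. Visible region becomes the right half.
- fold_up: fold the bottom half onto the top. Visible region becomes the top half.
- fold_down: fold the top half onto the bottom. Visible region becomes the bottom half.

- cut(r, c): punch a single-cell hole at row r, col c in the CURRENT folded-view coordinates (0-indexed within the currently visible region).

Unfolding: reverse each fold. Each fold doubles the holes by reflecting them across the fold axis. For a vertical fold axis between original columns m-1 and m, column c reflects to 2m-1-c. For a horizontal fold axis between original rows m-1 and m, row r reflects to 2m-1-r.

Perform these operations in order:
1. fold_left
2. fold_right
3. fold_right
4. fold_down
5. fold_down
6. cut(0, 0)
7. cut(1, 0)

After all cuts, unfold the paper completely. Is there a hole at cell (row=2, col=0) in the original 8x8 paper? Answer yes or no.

Op 1 fold_left: fold axis v@4; visible region now rows[0,8) x cols[0,4) = 8x4
Op 2 fold_right: fold axis v@2; visible region now rows[0,8) x cols[2,4) = 8x2
Op 3 fold_right: fold axis v@3; visible region now rows[0,8) x cols[3,4) = 8x1
Op 4 fold_down: fold axis h@4; visible region now rows[4,8) x cols[3,4) = 4x1
Op 5 fold_down: fold axis h@6; visible region now rows[6,8) x cols[3,4) = 2x1
Op 6 cut(0, 0): punch at orig (6,3); cuts so far [(6, 3)]; region rows[6,8) x cols[3,4) = 2x1
Op 7 cut(1, 0): punch at orig (7,3); cuts so far [(6, 3), (7, 3)]; region rows[6,8) x cols[3,4) = 2x1
Unfold 1 (reflect across h@6): 4 holes -> [(4, 3), (5, 3), (6, 3), (7, 3)]
Unfold 2 (reflect across h@4): 8 holes -> [(0, 3), (1, 3), (2, 3), (3, 3), (4, 3), (5, 3), (6, 3), (7, 3)]
Unfold 3 (reflect across v@3): 16 holes -> [(0, 2), (0, 3), (1, 2), (1, 3), (2, 2), (2, 3), (3, 2), (3, 3), (4, 2), (4, 3), (5, 2), (5, 3), (6, 2), (6, 3), (7, 2), (7, 3)]
Unfold 4 (reflect across v@2): 32 holes -> [(0, 0), (0, 1), (0, 2), (0, 3), (1, 0), (1, 1), (1, 2), (1, 3), (2, 0), (2, 1), (2, 2), (2, 3), (3, 0), (3, 1), (3, 2), (3, 3), (4, 0), (4, 1), (4, 2), (4, 3), (5, 0), (5, 1), (5, 2), (5, 3), (6, 0), (6, 1), (6, 2), (6, 3), (7, 0), (7, 1), (7, 2), (7, 3)]
Unfold 5 (reflect across v@4): 64 holes -> [(0, 0), (0, 1), (0, 2), (0, 3), (0, 4), (0, 5), (0, 6), (0, 7), (1, 0), (1, 1), (1, 2), (1, 3), (1, 4), (1, 5), (1, 6), (1, 7), (2, 0), (2, 1), (2, 2), (2, 3), (2, 4), (2, 5), (2, 6), (2, 7), (3, 0), (3, 1), (3, 2), (3, 3), (3, 4), (3, 5), (3, 6), (3, 7), (4, 0), (4, 1), (4, 2), (4, 3), (4, 4), (4, 5), (4, 6), (4, 7), (5, 0), (5, 1), (5, 2), (5, 3), (5, 4), (5, 5), (5, 6), (5, 7), (6, 0), (6, 1), (6, 2), (6, 3), (6, 4), (6, 5), (6, 6), (6, 7), (7, 0), (7, 1), (7, 2), (7, 3), (7, 4), (7, 5), (7, 6), (7, 7)]
Holes: [(0, 0), (0, 1), (0, 2), (0, 3), (0, 4), (0, 5), (0, 6), (0, 7), (1, 0), (1, 1), (1, 2), (1, 3), (1, 4), (1, 5), (1, 6), (1, 7), (2, 0), (2, 1), (2, 2), (2, 3), (2, 4), (2, 5), (2, 6), (2, 7), (3, 0), (3, 1), (3, 2), (3, 3), (3, 4), (3, 5), (3, 6), (3, 7), (4, 0), (4, 1), (4, 2), (4, 3), (4, 4), (4, 5), (4, 6), (4, 7), (5, 0), (5, 1), (5, 2), (5, 3), (5, 4), (5, 5), (5, 6), (5, 7), (6, 0), (6, 1), (6, 2), (6, 3), (6, 4), (6, 5), (6, 6), (6, 7), (7, 0), (7, 1), (7, 2), (7, 3), (7, 4), (7, 5), (7, 6), (7, 7)]

Answer: yes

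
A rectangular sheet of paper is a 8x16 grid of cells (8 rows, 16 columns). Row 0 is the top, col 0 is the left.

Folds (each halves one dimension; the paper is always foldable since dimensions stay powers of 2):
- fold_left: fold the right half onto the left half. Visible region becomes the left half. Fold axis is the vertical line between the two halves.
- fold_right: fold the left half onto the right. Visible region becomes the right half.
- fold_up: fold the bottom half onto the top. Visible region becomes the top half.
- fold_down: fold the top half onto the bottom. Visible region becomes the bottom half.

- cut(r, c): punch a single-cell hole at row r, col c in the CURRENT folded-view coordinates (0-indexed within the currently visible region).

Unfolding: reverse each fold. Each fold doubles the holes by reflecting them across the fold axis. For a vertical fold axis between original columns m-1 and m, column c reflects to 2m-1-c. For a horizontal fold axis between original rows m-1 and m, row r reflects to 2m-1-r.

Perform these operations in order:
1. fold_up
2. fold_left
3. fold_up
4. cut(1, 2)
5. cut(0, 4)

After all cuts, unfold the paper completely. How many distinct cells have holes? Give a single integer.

Op 1 fold_up: fold axis h@4; visible region now rows[0,4) x cols[0,16) = 4x16
Op 2 fold_left: fold axis v@8; visible region now rows[0,4) x cols[0,8) = 4x8
Op 3 fold_up: fold axis h@2; visible region now rows[0,2) x cols[0,8) = 2x8
Op 4 cut(1, 2): punch at orig (1,2); cuts so far [(1, 2)]; region rows[0,2) x cols[0,8) = 2x8
Op 5 cut(0, 4): punch at orig (0,4); cuts so far [(0, 4), (1, 2)]; region rows[0,2) x cols[0,8) = 2x8
Unfold 1 (reflect across h@2): 4 holes -> [(0, 4), (1, 2), (2, 2), (3, 4)]
Unfold 2 (reflect across v@8): 8 holes -> [(0, 4), (0, 11), (1, 2), (1, 13), (2, 2), (2, 13), (3, 4), (3, 11)]
Unfold 3 (reflect across h@4): 16 holes -> [(0, 4), (0, 11), (1, 2), (1, 13), (2, 2), (2, 13), (3, 4), (3, 11), (4, 4), (4, 11), (5, 2), (5, 13), (6, 2), (6, 13), (7, 4), (7, 11)]

Answer: 16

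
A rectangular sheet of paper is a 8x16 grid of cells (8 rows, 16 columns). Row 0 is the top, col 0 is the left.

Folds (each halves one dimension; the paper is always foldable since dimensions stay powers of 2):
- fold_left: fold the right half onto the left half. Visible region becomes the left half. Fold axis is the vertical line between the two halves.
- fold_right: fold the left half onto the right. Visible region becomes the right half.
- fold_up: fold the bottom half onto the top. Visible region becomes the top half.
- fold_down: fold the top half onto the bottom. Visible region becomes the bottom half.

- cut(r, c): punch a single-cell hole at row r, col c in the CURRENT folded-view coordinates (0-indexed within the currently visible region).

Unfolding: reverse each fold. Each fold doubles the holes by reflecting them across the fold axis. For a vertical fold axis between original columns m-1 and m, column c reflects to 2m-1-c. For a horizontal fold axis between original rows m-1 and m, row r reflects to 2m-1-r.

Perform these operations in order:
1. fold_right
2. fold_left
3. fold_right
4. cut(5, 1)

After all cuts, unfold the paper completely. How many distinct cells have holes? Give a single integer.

Op 1 fold_right: fold axis v@8; visible region now rows[0,8) x cols[8,16) = 8x8
Op 2 fold_left: fold axis v@12; visible region now rows[0,8) x cols[8,12) = 8x4
Op 3 fold_right: fold axis v@10; visible region now rows[0,8) x cols[10,12) = 8x2
Op 4 cut(5, 1): punch at orig (5,11); cuts so far [(5, 11)]; region rows[0,8) x cols[10,12) = 8x2
Unfold 1 (reflect across v@10): 2 holes -> [(5, 8), (5, 11)]
Unfold 2 (reflect across v@12): 4 holes -> [(5, 8), (5, 11), (5, 12), (5, 15)]
Unfold 3 (reflect across v@8): 8 holes -> [(5, 0), (5, 3), (5, 4), (5, 7), (5, 8), (5, 11), (5, 12), (5, 15)]

Answer: 8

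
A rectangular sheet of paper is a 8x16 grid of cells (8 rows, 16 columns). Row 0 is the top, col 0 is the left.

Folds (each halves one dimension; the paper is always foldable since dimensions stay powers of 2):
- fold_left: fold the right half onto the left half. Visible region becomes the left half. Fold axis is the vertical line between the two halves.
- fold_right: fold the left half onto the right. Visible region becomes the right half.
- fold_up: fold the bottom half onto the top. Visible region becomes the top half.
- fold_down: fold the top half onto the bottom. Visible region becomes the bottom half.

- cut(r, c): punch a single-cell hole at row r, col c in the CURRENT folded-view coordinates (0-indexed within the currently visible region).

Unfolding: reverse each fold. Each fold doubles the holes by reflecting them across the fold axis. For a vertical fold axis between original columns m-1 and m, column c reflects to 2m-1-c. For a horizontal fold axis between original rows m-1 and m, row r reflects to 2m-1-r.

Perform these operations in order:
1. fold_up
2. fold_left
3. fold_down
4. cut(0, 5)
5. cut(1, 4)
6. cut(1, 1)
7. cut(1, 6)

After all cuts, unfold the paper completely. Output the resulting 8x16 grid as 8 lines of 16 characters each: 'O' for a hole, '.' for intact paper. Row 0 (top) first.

Op 1 fold_up: fold axis h@4; visible region now rows[0,4) x cols[0,16) = 4x16
Op 2 fold_left: fold axis v@8; visible region now rows[0,4) x cols[0,8) = 4x8
Op 3 fold_down: fold axis h@2; visible region now rows[2,4) x cols[0,8) = 2x8
Op 4 cut(0, 5): punch at orig (2,5); cuts so far [(2, 5)]; region rows[2,4) x cols[0,8) = 2x8
Op 5 cut(1, 4): punch at orig (3,4); cuts so far [(2, 5), (3, 4)]; region rows[2,4) x cols[0,8) = 2x8
Op 6 cut(1, 1): punch at orig (3,1); cuts so far [(2, 5), (3, 1), (3, 4)]; region rows[2,4) x cols[0,8) = 2x8
Op 7 cut(1, 6): punch at orig (3,6); cuts so far [(2, 5), (3, 1), (3, 4), (3, 6)]; region rows[2,4) x cols[0,8) = 2x8
Unfold 1 (reflect across h@2): 8 holes -> [(0, 1), (0, 4), (0, 6), (1, 5), (2, 5), (3, 1), (3, 4), (3, 6)]
Unfold 2 (reflect across v@8): 16 holes -> [(0, 1), (0, 4), (0, 6), (0, 9), (0, 11), (0, 14), (1, 5), (1, 10), (2, 5), (2, 10), (3, 1), (3, 4), (3, 6), (3, 9), (3, 11), (3, 14)]
Unfold 3 (reflect across h@4): 32 holes -> [(0, 1), (0, 4), (0, 6), (0, 9), (0, 11), (0, 14), (1, 5), (1, 10), (2, 5), (2, 10), (3, 1), (3, 4), (3, 6), (3, 9), (3, 11), (3, 14), (4, 1), (4, 4), (4, 6), (4, 9), (4, 11), (4, 14), (5, 5), (5, 10), (6, 5), (6, 10), (7, 1), (7, 4), (7, 6), (7, 9), (7, 11), (7, 14)]

Answer: .O..O.O..O.O..O.
.....O....O.....
.....O....O.....
.O..O.O..O.O..O.
.O..O.O..O.O..O.
.....O....O.....
.....O....O.....
.O..O.O..O.O..O.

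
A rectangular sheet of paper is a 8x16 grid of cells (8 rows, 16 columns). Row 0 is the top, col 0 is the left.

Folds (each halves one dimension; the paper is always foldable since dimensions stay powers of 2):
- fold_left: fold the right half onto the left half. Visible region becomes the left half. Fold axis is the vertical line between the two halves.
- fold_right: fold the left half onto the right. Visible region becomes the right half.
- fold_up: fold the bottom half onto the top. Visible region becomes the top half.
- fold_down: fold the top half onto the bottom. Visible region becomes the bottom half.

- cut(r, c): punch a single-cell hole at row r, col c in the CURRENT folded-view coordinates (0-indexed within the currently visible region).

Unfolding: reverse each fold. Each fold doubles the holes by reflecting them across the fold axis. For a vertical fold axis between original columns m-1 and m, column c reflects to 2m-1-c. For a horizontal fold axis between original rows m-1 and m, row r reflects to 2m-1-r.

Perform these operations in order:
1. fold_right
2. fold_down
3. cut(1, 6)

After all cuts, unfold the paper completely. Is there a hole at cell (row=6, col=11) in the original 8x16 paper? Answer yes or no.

Op 1 fold_right: fold axis v@8; visible region now rows[0,8) x cols[8,16) = 8x8
Op 2 fold_down: fold axis h@4; visible region now rows[4,8) x cols[8,16) = 4x8
Op 3 cut(1, 6): punch at orig (5,14); cuts so far [(5, 14)]; region rows[4,8) x cols[8,16) = 4x8
Unfold 1 (reflect across h@4): 2 holes -> [(2, 14), (5, 14)]
Unfold 2 (reflect across v@8): 4 holes -> [(2, 1), (2, 14), (5, 1), (5, 14)]
Holes: [(2, 1), (2, 14), (5, 1), (5, 14)]

Answer: no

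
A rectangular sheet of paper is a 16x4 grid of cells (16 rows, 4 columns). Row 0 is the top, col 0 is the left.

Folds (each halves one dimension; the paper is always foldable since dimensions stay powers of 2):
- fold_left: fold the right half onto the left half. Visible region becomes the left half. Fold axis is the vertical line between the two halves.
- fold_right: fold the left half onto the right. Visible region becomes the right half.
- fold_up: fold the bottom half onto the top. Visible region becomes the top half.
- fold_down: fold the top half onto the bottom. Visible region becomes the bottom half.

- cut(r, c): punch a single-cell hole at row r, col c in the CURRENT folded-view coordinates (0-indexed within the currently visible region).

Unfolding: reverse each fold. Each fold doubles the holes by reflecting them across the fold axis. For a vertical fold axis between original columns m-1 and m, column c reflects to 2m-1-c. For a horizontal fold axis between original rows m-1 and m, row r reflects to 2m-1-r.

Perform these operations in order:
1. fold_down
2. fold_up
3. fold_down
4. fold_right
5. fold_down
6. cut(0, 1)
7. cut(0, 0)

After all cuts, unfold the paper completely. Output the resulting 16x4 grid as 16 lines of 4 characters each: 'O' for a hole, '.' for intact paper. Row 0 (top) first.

Op 1 fold_down: fold axis h@8; visible region now rows[8,16) x cols[0,4) = 8x4
Op 2 fold_up: fold axis h@12; visible region now rows[8,12) x cols[0,4) = 4x4
Op 3 fold_down: fold axis h@10; visible region now rows[10,12) x cols[0,4) = 2x4
Op 4 fold_right: fold axis v@2; visible region now rows[10,12) x cols[2,4) = 2x2
Op 5 fold_down: fold axis h@11; visible region now rows[11,12) x cols[2,4) = 1x2
Op 6 cut(0, 1): punch at orig (11,3); cuts so far [(11, 3)]; region rows[11,12) x cols[2,4) = 1x2
Op 7 cut(0, 0): punch at orig (11,2); cuts so far [(11, 2), (11, 3)]; region rows[11,12) x cols[2,4) = 1x2
Unfold 1 (reflect across h@11): 4 holes -> [(10, 2), (10, 3), (11, 2), (11, 3)]
Unfold 2 (reflect across v@2): 8 holes -> [(10, 0), (10, 1), (10, 2), (10, 3), (11, 0), (11, 1), (11, 2), (11, 3)]
Unfold 3 (reflect across h@10): 16 holes -> [(8, 0), (8, 1), (8, 2), (8, 3), (9, 0), (9, 1), (9, 2), (9, 3), (10, 0), (10, 1), (10, 2), (10, 3), (11, 0), (11, 1), (11, 2), (11, 3)]
Unfold 4 (reflect across h@12): 32 holes -> [(8, 0), (8, 1), (8, 2), (8, 3), (9, 0), (9, 1), (9, 2), (9, 3), (10, 0), (10, 1), (10, 2), (10, 3), (11, 0), (11, 1), (11, 2), (11, 3), (12, 0), (12, 1), (12, 2), (12, 3), (13, 0), (13, 1), (13, 2), (13, 3), (14, 0), (14, 1), (14, 2), (14, 3), (15, 0), (15, 1), (15, 2), (15, 3)]
Unfold 5 (reflect across h@8): 64 holes -> [(0, 0), (0, 1), (0, 2), (0, 3), (1, 0), (1, 1), (1, 2), (1, 3), (2, 0), (2, 1), (2, 2), (2, 3), (3, 0), (3, 1), (3, 2), (3, 3), (4, 0), (4, 1), (4, 2), (4, 3), (5, 0), (5, 1), (5, 2), (5, 3), (6, 0), (6, 1), (6, 2), (6, 3), (7, 0), (7, 1), (7, 2), (7, 3), (8, 0), (8, 1), (8, 2), (8, 3), (9, 0), (9, 1), (9, 2), (9, 3), (10, 0), (10, 1), (10, 2), (10, 3), (11, 0), (11, 1), (11, 2), (11, 3), (12, 0), (12, 1), (12, 2), (12, 3), (13, 0), (13, 1), (13, 2), (13, 3), (14, 0), (14, 1), (14, 2), (14, 3), (15, 0), (15, 1), (15, 2), (15, 3)]

Answer: OOOO
OOOO
OOOO
OOOO
OOOO
OOOO
OOOO
OOOO
OOOO
OOOO
OOOO
OOOO
OOOO
OOOO
OOOO
OOOO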